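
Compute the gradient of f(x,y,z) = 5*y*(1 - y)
(0, 5 - 10*y, 0)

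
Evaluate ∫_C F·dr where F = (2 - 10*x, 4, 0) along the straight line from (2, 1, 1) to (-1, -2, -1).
-3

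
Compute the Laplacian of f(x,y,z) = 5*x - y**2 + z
-2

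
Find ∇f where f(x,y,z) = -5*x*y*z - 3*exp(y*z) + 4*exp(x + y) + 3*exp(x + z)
(-5*y*z + 4*exp(x + y) + 3*exp(x + z), -5*x*z - 3*z*exp(y*z) + 4*exp(x + y), -5*x*y - 3*y*exp(y*z) + 3*exp(x + z))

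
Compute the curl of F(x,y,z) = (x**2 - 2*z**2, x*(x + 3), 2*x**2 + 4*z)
(0, -4*x - 4*z, 2*x + 3)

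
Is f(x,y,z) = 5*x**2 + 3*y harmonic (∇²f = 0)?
No, ∇²f = 10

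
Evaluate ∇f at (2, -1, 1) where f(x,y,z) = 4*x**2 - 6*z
(16, 0, -6)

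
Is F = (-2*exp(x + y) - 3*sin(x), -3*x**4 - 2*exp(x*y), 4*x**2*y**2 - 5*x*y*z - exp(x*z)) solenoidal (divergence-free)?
No, ∇·F = -5*x*y - 2*x*exp(x*y) - x*exp(x*z) - 2*exp(x + y) - 3*cos(x)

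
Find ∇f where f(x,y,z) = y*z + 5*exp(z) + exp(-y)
(0, z - exp(-y), y + 5*exp(z))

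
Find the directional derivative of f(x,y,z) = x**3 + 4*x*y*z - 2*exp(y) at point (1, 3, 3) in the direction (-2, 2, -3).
2*sqrt(17)*(-45 - 2*exp(3))/17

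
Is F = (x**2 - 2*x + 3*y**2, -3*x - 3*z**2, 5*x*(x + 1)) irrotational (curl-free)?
No, ∇×F = (6*z, -10*x - 5, -6*y - 3)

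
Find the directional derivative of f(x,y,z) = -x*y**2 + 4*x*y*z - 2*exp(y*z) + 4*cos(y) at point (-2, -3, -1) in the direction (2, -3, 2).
6*sqrt(17)*(-2*sin(3) + 11 + exp(3))/17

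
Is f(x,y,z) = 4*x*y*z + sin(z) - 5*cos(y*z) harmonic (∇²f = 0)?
No, ∇²f = 5*y**2*cos(y*z) + 5*z**2*cos(y*z) - sin(z)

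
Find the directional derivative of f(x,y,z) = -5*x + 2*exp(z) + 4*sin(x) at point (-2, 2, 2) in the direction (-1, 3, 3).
sqrt(19)*(-4*cos(2) + 5 + 6*exp(2))/19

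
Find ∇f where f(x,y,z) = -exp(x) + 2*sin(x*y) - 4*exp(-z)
(2*y*cos(x*y) - exp(x), 2*x*cos(x*y), 4*exp(-z))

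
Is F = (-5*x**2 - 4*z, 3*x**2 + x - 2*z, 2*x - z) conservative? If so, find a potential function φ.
No, ∇×F = (2, -6, 6*x + 1) ≠ 0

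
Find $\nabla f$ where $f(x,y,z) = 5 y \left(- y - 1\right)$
(0, -10*y - 5, 0)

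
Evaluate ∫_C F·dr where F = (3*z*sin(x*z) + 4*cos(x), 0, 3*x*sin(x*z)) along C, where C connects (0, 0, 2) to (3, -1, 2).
-3*cos(6) + 4*sin(3) + 3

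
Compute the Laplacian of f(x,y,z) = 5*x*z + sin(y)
-sin(y)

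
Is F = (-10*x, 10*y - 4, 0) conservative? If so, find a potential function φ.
Yes, F is conservative. φ = -5*x**2 + 5*y**2 - 4*y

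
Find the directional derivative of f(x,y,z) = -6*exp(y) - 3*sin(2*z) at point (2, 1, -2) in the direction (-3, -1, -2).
3*sqrt(14)*(2*cos(4) + E)/7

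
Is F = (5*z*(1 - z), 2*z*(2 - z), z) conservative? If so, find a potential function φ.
No, ∇×F = (4*z - 4, 5 - 10*z, 0) ≠ 0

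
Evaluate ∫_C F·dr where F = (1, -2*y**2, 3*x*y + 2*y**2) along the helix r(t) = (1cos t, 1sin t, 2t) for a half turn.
-2 + 2*pi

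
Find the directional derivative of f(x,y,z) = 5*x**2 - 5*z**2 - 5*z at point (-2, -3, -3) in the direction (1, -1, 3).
5*sqrt(11)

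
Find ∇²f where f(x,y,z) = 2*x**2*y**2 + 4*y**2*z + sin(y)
4*x**2 + 4*y**2 + 8*z - sin(y)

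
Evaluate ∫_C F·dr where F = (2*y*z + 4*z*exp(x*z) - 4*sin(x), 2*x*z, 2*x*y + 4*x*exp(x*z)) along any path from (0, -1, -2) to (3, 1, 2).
4*cos(3) + 4 + 4*exp(6)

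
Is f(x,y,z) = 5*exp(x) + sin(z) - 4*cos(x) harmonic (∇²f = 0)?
No, ∇²f = 5*exp(x) - sin(z) + 4*cos(x)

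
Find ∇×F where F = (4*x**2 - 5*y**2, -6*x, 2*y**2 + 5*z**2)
(4*y, 0, 10*y - 6)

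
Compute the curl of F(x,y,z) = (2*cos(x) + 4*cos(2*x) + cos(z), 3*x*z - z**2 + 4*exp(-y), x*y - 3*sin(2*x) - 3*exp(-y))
(-2*x + 2*z + 3*exp(-y), -y - sin(z) + 6*cos(2*x), 3*z)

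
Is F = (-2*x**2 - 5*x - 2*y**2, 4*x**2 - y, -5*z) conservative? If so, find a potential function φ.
No, ∇×F = (0, 0, 8*x + 4*y) ≠ 0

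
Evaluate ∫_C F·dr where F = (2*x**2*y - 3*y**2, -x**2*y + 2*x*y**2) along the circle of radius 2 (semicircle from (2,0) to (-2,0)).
32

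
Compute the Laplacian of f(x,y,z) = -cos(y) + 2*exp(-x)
cos(y) + 2*exp(-x)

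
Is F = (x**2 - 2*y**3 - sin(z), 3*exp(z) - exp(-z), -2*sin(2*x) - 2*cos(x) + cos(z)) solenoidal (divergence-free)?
No, ∇·F = 2*x - sin(z)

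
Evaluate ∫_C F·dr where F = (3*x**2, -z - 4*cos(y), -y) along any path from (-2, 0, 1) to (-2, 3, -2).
6 - 4*sin(3)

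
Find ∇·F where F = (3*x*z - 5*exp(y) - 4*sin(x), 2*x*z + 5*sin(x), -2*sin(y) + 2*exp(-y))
3*z - 4*cos(x)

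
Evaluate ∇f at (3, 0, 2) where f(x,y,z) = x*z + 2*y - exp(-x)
(exp(-3) + 2, 2, 3)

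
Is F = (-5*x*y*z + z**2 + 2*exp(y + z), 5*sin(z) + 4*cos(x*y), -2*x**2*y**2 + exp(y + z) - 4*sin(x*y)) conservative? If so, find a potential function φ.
No, ∇×F = (-4*x**2*y - 4*x*cos(x*y) + exp(y + z) - 5*cos(z), 4*x*y**2 - 5*x*y + 4*y*cos(x*y) + 2*z + 2*exp(y + z), 5*x*z - 4*y*sin(x*y) - 2*exp(y + z)) ≠ 0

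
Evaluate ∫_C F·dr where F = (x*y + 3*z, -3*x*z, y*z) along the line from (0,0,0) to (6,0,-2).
-18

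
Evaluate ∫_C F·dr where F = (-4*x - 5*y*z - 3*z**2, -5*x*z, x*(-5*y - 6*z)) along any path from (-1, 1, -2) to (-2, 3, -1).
-32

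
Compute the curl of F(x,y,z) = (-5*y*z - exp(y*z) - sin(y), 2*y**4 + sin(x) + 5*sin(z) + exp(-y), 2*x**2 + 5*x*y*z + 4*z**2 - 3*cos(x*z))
(5*x*z - 5*cos(z), -4*x - 5*y*z - y*exp(y*z) - 5*y - 3*z*sin(x*z), z*exp(y*z) + 5*z + cos(x) + cos(y))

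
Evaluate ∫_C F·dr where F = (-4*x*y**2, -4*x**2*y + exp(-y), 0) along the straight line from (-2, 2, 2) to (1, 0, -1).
exp(-2) + 31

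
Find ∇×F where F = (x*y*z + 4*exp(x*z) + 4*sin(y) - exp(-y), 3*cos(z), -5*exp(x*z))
(3*sin(z), x*y + 4*x*exp(x*z) + 5*z*exp(x*z), -x*z - 4*cos(y) - exp(-y))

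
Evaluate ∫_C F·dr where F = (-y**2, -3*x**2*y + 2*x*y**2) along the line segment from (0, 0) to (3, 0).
0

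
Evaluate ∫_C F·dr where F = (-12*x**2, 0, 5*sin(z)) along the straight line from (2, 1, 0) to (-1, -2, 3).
41 - 5*cos(3)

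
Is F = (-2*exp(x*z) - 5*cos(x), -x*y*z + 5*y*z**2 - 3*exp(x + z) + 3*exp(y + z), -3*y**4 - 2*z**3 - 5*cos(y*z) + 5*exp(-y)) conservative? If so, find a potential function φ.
No, ∇×F = (((x*y - 12*y**3 - 10*y*z + 5*z*sin(y*z) + 3*exp(x + z) - 3*exp(y + z))*exp(y) - 5)*exp(-y), -2*x*exp(x*z), -y*z - 3*exp(x + z)) ≠ 0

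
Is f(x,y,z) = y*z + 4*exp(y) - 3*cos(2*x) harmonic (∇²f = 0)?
No, ∇²f = 4*exp(y) + 12*cos(2*x)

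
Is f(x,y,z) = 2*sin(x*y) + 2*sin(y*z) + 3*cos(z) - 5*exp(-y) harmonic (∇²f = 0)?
No, ∇²f = -2*x**2*sin(x*y) - 2*y**2*sin(x*y) - 2*y**2*sin(y*z) - 2*z**2*sin(y*z) - 3*cos(z) - 5*exp(-y)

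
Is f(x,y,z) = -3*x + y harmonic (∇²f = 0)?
Yes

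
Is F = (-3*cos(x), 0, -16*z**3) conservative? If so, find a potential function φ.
Yes, F is conservative. φ = -4*z**4 - 3*sin(x)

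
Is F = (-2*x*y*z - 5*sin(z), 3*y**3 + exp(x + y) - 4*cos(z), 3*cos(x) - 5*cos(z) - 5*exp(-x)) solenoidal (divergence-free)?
No, ∇·F = 9*y**2 - 2*y*z + exp(x + y) + 5*sin(z)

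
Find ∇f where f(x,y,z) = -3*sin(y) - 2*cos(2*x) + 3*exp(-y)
(4*sin(2*x), -3*cos(y) - 3*exp(-y), 0)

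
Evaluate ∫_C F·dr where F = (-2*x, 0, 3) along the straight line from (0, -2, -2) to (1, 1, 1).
8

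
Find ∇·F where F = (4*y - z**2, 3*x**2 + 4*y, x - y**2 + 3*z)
7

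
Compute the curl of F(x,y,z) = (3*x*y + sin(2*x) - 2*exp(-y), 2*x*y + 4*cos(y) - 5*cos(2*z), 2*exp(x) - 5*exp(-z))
(-10*sin(2*z), -2*exp(x), -3*x + 2*y - 2*exp(-y))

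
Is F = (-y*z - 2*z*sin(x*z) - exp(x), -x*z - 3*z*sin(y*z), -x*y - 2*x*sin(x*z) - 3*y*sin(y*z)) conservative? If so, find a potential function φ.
Yes, F is conservative. φ = -x*y*z - exp(x) + 2*cos(x*z) + 3*cos(y*z)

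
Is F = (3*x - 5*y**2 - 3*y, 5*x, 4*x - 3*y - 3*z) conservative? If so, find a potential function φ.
No, ∇×F = (-3, -4, 10*y + 8) ≠ 0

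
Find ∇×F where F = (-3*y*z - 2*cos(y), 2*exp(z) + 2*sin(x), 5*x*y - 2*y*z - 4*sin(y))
(5*x - 2*z - 2*exp(z) - 4*cos(y), -8*y, 3*z - 2*sin(y) + 2*cos(x))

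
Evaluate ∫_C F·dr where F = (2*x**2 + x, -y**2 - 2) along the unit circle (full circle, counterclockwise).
0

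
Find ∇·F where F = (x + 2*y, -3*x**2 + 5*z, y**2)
1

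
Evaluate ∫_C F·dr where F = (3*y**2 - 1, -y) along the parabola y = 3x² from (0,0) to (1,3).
-1/10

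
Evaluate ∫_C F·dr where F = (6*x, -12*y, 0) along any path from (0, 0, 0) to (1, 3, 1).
-51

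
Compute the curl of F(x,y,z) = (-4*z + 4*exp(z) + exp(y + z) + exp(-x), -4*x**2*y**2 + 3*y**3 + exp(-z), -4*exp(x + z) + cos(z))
(exp(-z), 4*exp(z) + 4*exp(x + z) + exp(y + z) - 4, -8*x*y**2 - exp(y + z))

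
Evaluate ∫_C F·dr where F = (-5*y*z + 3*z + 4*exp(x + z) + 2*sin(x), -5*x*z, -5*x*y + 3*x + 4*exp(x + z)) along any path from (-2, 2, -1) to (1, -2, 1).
-2*cos(1) + 2*cos(2) - 4*exp(-3) + 27 + 4*exp(2)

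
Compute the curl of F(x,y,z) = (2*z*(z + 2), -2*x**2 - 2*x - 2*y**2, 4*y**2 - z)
(8*y, 4*z + 4, -4*x - 2)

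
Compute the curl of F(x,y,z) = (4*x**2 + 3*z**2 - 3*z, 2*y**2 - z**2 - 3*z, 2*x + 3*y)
(2*z + 6, 6*z - 5, 0)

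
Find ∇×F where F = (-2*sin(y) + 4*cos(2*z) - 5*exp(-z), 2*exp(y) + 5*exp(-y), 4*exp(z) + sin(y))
(cos(y), -8*sin(2*z) + 5*exp(-z), 2*cos(y))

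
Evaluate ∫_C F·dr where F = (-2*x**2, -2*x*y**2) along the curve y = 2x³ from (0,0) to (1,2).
-82/15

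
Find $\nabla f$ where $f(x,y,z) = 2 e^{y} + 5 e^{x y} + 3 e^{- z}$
(5*y*exp(x*y), 5*x*exp(x*y) + 2*exp(y), -3*exp(-z))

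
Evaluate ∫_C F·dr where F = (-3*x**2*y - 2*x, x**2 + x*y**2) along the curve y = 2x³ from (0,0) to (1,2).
8/5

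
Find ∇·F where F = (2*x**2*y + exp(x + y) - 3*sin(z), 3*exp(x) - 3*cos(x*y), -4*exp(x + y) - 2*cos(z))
4*x*y + 3*x*sin(x*y) + exp(x + y) + 2*sin(z)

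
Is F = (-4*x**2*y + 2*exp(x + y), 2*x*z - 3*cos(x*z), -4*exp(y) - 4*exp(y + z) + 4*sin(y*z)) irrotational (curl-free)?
No, ∇×F = (-3*x*sin(x*z) - 2*x + 4*z*cos(y*z) - 4*exp(y) - 4*exp(y + z), 0, 4*x**2 + 3*z*sin(x*z) + 2*z - 2*exp(x + y))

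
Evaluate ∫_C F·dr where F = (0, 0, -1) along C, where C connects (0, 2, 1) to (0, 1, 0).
1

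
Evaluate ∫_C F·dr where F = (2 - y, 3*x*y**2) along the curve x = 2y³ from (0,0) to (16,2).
72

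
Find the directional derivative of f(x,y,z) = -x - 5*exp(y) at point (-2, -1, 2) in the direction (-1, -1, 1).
sqrt(3)*(E + 5)*exp(-1)/3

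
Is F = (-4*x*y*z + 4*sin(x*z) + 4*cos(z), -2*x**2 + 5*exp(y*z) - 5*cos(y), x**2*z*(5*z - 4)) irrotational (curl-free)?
No, ∇×F = (-5*y*exp(y*z), -4*x*y - 2*x*z*(5*z - 4) + 4*x*cos(x*z) - 4*sin(z), 4*x*(z - 1))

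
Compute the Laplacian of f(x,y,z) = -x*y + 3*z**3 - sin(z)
18*z + sin(z)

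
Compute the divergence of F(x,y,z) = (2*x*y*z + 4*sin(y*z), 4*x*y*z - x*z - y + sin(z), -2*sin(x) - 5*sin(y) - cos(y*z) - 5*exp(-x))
4*x*z + 2*y*z + y*sin(y*z) - 1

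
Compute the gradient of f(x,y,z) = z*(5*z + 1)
(0, 0, 10*z + 1)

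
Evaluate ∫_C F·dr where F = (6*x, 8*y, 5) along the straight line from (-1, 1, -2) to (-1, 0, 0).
6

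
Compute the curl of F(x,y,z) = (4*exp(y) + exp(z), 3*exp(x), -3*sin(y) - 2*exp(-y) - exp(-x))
(-3*cos(y) + 2*exp(-y), exp(z) - exp(-x), 3*exp(x) - 4*exp(y))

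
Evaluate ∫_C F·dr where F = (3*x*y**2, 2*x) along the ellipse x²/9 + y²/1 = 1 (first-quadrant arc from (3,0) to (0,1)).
-27/4 + 3*pi/2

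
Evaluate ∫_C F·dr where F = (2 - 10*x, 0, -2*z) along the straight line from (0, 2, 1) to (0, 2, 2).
-3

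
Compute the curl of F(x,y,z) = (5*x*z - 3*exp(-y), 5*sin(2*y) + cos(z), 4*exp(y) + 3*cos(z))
(4*exp(y) + sin(z), 5*x, -3*exp(-y))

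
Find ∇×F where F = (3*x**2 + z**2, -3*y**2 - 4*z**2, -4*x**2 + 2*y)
(8*z + 2, 8*x + 2*z, 0)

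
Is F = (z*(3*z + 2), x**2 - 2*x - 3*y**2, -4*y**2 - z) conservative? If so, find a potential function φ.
No, ∇×F = (-8*y, 6*z + 2, 2*x - 2) ≠ 0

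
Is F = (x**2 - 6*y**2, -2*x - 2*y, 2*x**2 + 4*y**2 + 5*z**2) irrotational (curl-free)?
No, ∇×F = (8*y, -4*x, 12*y - 2)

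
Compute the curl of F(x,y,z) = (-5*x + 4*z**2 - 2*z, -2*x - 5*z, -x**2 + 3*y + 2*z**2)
(8, 2*x + 8*z - 2, -2)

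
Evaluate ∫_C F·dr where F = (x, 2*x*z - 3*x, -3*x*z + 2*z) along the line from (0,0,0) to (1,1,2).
1/3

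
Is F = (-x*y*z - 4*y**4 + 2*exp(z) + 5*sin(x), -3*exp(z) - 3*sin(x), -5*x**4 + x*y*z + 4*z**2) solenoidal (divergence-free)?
No, ∇·F = x*y - y*z + 8*z + 5*cos(x)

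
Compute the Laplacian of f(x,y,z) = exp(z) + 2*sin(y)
exp(z) - 2*sin(y)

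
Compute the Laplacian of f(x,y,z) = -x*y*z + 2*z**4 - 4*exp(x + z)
24*z**2 - 8*exp(x + z)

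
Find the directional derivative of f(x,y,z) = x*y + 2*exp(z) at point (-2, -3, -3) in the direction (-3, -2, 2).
sqrt(17)*(4 + 13*exp(3))*exp(-3)/17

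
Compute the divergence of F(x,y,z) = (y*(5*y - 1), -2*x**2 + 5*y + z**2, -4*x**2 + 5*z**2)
10*z + 5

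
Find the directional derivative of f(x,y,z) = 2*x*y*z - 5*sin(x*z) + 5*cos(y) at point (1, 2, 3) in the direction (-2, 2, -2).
5*sqrt(3)*(4*cos(3) - 2 - sin(2))/3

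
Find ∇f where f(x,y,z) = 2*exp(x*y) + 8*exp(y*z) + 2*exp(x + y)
(2*y*exp(x*y) + 2*exp(x + y), 2*x*exp(x*y) + 8*z*exp(y*z) + 2*exp(x + y), 8*y*exp(y*z))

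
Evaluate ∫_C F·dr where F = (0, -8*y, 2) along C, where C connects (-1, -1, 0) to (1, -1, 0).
0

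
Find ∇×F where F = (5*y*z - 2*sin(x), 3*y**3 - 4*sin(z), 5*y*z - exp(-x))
(5*z + 4*cos(z), 5*y - exp(-x), -5*z)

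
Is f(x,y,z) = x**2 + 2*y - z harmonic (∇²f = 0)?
No, ∇²f = 2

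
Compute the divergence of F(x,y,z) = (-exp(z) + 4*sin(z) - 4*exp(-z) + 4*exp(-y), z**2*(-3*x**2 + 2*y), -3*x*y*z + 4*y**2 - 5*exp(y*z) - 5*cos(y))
-3*x*y - 5*y*exp(y*z) + 2*z**2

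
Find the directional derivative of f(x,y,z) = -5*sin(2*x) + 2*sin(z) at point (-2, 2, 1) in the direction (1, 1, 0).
-5*sqrt(2)*cos(4)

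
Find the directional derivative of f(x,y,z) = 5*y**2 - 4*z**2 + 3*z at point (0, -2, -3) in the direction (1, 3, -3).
-141*sqrt(19)/19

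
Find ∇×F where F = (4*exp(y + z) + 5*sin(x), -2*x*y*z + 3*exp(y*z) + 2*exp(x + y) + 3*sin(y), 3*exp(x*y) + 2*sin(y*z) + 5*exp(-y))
(2*x*y + 3*x*exp(x*y) - 3*y*exp(y*z) + 2*z*cos(y*z) - 5*exp(-y), -3*y*exp(x*y) + 4*exp(y + z), -2*y*z + 2*exp(x + y) - 4*exp(y + z))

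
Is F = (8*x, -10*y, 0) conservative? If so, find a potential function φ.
Yes, F is conservative. φ = 4*x**2 - 5*y**2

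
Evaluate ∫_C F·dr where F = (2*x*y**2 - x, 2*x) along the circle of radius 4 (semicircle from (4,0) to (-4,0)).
16*pi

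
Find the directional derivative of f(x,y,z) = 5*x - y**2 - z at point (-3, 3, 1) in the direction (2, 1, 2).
2/3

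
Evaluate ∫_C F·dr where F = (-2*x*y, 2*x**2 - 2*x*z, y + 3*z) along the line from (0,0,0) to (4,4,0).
0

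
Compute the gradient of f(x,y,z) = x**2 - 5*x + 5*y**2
(2*x - 5, 10*y, 0)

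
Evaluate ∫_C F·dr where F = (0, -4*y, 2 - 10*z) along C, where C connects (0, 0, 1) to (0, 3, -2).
-39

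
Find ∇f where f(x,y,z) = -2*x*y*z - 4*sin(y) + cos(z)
(-2*y*z, -2*x*z - 4*cos(y), -2*x*y - sin(z))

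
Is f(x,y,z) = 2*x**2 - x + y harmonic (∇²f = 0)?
No, ∇²f = 4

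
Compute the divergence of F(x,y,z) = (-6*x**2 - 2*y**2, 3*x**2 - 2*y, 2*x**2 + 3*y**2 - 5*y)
-12*x - 2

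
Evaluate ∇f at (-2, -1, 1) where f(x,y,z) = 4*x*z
(4, 0, -8)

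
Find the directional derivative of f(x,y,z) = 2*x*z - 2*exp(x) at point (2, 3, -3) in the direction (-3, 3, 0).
sqrt(2)*(3 + exp(2))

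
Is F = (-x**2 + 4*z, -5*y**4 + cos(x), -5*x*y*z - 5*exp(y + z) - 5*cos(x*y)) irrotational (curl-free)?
No, ∇×F = (-5*x*z + 5*x*sin(x*y) - 5*exp(y + z), 5*y*z - 5*y*sin(x*y) + 4, -sin(x))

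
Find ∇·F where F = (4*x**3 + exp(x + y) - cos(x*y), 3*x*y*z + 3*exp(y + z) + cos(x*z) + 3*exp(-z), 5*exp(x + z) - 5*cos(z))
12*x**2 + 3*x*z + y*sin(x*y) + exp(x + y) + 5*exp(x + z) + 3*exp(y + z) + 5*sin(z)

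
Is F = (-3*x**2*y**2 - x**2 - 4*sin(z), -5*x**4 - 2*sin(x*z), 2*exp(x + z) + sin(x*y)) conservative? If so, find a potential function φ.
No, ∇×F = (x*(cos(x*y) + 2*cos(x*z)), -y*cos(x*y) - 2*exp(x + z) - 4*cos(z), -20*x**3 + 6*x**2*y - 2*z*cos(x*z)) ≠ 0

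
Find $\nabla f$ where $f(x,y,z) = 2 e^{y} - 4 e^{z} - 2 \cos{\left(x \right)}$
(2*sin(x), 2*exp(y), -4*exp(z))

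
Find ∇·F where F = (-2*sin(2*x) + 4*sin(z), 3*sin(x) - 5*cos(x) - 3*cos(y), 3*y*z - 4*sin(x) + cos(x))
3*y + 3*sin(y) - 4*cos(2*x)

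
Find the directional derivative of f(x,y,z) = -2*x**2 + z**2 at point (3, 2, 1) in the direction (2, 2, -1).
-26/3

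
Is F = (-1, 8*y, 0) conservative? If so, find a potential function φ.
Yes, F is conservative. φ = -x + 4*y**2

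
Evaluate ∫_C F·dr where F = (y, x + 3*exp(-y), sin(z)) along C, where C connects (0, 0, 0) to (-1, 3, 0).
-3*exp(-3)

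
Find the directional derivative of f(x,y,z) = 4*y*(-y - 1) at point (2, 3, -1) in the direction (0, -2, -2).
14*sqrt(2)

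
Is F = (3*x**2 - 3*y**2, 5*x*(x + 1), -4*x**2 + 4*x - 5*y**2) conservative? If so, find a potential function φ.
No, ∇×F = (-10*y, 8*x - 4, 10*x + 6*y + 5) ≠ 0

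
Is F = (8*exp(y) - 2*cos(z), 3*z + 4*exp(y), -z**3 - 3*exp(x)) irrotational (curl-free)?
No, ∇×F = (-3, 3*exp(x) + 2*sin(z), -8*exp(y))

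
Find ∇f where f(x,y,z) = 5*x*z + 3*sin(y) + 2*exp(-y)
(5*z, 3*cos(y) - 2*exp(-y), 5*x)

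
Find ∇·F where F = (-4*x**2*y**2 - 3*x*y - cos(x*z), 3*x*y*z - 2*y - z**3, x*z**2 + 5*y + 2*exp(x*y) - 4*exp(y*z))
-8*x*y**2 + 5*x*z - 4*y*exp(y*z) - 3*y + z*sin(x*z) - 2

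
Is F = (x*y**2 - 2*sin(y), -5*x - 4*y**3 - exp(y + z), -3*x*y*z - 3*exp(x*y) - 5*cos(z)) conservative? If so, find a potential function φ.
No, ∇×F = (-3*x*z - 3*x*exp(x*y) + exp(y + z), 3*y*(z + exp(x*y)), -2*x*y + 2*cos(y) - 5) ≠ 0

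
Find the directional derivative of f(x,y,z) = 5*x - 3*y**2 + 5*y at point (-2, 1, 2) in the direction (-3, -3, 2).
-6*sqrt(22)/11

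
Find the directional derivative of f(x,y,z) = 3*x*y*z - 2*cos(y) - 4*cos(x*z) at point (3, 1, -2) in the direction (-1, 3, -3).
sqrt(19)*(-75 + 28*sin(6) + 6*sin(1))/19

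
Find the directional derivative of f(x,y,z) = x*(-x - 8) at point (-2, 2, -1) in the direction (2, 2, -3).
-8*sqrt(17)/17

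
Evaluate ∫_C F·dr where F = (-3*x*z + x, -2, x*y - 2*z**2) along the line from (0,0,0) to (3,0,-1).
85/6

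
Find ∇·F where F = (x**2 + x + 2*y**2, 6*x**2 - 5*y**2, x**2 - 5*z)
2*x - 10*y - 4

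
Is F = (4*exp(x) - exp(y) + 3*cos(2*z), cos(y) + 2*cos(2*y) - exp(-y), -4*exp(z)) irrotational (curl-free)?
No, ∇×F = (0, -6*sin(2*z), exp(y))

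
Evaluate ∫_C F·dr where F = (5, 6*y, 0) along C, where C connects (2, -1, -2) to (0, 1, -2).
-10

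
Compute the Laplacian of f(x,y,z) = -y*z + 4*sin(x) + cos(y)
-4*sin(x) - cos(y)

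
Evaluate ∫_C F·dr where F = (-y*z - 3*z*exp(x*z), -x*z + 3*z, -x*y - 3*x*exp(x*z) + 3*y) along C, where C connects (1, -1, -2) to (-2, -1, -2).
-3*exp(4) + 3*exp(-2) + 6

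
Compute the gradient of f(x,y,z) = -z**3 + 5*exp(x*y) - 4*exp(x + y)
(5*y*exp(x*y) - 4*exp(x + y), 5*x*exp(x*y) - 4*exp(x + y), -3*z**2)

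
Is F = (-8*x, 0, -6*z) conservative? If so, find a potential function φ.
Yes, F is conservative. φ = -4*x**2 - 3*z**2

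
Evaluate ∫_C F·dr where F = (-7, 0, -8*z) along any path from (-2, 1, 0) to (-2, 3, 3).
-36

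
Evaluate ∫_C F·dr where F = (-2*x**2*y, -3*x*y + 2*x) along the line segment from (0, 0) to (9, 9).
-7857/2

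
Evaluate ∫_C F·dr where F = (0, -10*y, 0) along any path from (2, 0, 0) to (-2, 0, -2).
0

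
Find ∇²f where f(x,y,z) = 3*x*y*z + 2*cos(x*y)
-2*(x**2 + y**2)*cos(x*y)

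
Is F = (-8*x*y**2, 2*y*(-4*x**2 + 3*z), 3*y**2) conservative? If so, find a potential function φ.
Yes, F is conservative. φ = y**2*(-4*x**2 + 3*z)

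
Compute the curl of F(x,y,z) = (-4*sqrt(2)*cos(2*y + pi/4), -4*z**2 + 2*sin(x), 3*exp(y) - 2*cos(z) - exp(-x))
(8*z + 3*exp(y), -exp(-x), -8*sqrt(2)*sin(2*y + pi/4) + 2*cos(x))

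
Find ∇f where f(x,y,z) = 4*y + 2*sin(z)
(0, 4, 2*cos(z))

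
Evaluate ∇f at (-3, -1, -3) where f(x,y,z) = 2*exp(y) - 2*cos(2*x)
(-4*sin(6), 2*exp(-1), 0)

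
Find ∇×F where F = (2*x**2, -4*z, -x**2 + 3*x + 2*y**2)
(4*y + 4, 2*x - 3, 0)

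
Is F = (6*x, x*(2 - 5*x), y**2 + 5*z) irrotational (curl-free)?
No, ∇×F = (2*y, 0, 2 - 10*x)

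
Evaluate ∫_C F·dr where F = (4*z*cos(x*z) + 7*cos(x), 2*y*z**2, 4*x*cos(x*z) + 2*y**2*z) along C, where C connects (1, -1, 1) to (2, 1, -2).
-11*sin(1) + 3 - 4*sin(4) + 7*sin(2)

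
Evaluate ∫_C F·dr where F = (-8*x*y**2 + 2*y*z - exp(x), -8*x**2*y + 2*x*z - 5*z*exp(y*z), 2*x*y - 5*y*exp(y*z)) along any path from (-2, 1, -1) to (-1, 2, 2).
-5*exp(4) - 12 + exp(-2) + 4*exp(-1)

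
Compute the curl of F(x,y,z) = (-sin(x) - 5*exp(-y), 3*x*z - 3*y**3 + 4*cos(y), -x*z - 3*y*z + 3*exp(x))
(-3*x - 3*z, z - 3*exp(x), 3*z - 5*exp(-y))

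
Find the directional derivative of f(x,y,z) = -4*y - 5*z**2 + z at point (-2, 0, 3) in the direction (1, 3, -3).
75*sqrt(19)/19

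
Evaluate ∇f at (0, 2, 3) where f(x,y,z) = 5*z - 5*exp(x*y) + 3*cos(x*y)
(-10, 0, 5)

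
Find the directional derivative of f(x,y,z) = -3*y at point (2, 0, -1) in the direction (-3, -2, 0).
6*sqrt(13)/13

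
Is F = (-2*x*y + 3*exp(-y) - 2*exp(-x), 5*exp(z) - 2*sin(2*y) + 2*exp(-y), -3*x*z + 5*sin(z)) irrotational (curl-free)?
No, ∇×F = (-5*exp(z), 3*z, 2*x + 3*exp(-y))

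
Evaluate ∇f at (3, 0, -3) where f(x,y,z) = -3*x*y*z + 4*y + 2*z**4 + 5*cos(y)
(0, 31, -216)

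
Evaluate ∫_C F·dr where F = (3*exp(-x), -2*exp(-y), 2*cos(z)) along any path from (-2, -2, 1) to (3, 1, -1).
-4*sin(1) - 3*exp(-3) + 2*exp(-1) + exp(2)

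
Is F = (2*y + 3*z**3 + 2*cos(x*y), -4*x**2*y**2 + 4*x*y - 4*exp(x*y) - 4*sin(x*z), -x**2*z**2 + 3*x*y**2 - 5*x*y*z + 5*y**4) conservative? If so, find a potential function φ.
No, ∇×F = (6*x*y - 5*x*z + 4*x*cos(x*z) + 20*y**3, 2*x*z**2 - 3*y**2 + 5*y*z + 9*z**2, -8*x*y**2 + 2*x*sin(x*y) - 4*y*exp(x*y) + 4*y - 4*z*cos(x*z) - 2) ≠ 0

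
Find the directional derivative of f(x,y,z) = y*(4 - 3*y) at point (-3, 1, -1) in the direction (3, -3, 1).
6*sqrt(19)/19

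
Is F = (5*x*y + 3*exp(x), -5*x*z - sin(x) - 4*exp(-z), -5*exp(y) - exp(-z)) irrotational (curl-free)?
No, ∇×F = (5*x - 5*exp(y) - 4*exp(-z), 0, -5*x - 5*z - cos(x))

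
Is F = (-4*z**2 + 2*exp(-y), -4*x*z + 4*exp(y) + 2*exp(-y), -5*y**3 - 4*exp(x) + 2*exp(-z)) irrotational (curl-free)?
No, ∇×F = (4*x - 15*y**2, -8*z + 4*exp(x), -4*z + 2*exp(-y))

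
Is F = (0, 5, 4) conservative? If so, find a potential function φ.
Yes, F is conservative. φ = 5*y + 4*z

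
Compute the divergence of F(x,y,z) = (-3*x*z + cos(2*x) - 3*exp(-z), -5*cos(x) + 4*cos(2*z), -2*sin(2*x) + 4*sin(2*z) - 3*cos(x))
-3*z - 2*sin(2*x) + 8*cos(2*z)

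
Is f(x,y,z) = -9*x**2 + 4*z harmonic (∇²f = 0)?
No, ∇²f = -18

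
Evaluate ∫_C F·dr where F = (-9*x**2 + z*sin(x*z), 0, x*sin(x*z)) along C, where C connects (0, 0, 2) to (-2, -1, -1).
25 - cos(2)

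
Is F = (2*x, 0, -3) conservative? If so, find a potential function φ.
Yes, F is conservative. φ = x**2 - 3*z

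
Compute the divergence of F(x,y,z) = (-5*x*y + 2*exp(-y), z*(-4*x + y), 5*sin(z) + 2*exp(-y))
-5*y + z + 5*cos(z)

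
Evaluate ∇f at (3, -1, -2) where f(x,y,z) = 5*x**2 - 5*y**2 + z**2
(30, 10, -4)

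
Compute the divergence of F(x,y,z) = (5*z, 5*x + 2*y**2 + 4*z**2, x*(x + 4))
4*y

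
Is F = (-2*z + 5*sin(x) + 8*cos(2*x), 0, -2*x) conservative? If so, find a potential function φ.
Yes, F is conservative. φ = -2*x*z + 4*sin(2*x) - 5*cos(x)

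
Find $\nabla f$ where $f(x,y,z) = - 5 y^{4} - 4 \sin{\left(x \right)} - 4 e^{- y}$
(-4*cos(x), -20*y**3 + 4*exp(-y), 0)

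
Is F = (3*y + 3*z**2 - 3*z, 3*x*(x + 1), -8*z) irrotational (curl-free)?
No, ∇×F = (0, 6*z - 3, 6*x)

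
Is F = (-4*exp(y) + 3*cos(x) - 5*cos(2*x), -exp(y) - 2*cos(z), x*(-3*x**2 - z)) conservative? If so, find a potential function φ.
No, ∇×F = (-2*sin(z), 9*x**2 + z, 4*exp(y)) ≠ 0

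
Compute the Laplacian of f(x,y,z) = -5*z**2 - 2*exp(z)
-2*exp(z) - 10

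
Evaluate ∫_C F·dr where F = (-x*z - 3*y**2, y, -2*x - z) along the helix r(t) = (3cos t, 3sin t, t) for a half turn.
-9*pi/4 - pi**2/2 + 108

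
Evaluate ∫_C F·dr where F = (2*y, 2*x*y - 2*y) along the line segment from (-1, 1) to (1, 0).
10/3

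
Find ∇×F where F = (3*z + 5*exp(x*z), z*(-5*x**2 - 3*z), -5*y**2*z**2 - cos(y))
(5*x**2 - 10*y*z**2 + 6*z + sin(y), 5*x*exp(x*z) + 3, -10*x*z)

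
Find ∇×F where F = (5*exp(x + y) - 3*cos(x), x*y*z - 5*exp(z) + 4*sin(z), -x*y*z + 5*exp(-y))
(-x*y - x*z + 5*exp(z) - 4*cos(z) - 5*exp(-y), y*z, y*z - 5*exp(x + y))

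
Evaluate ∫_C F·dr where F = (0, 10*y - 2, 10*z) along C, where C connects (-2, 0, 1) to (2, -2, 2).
39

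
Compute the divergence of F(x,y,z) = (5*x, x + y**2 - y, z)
2*y + 5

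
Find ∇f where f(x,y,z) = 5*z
(0, 0, 5)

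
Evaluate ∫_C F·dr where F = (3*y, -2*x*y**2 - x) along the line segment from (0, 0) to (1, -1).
-1/2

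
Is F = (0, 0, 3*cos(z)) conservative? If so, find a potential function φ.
Yes, F is conservative. φ = 3*sin(z)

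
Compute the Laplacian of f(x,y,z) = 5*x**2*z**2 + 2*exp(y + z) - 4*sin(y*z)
10*x**2 + 4*y**2*sin(y*z) + 4*z**2*sin(y*z) + 10*z**2 + 4*exp(y + z)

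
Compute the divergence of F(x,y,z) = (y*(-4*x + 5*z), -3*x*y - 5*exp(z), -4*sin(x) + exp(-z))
-3*x - 4*y - exp(-z)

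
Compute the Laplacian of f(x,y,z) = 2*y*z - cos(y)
cos(y)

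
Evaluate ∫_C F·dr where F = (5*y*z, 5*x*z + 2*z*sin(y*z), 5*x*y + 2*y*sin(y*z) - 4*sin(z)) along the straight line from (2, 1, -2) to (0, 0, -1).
-2*cos(2) + 4*cos(1) + 18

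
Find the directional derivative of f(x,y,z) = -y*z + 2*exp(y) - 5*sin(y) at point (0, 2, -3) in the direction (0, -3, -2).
sqrt(13)*(-6*exp(2) + 15*cos(2) - 5)/13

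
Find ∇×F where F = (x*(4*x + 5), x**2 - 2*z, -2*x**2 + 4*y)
(6, 4*x, 2*x)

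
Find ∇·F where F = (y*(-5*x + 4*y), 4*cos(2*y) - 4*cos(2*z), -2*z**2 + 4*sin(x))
-5*y - 4*z - 8*sin(2*y)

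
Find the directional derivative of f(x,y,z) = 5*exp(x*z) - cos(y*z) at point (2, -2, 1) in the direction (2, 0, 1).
2*sqrt(5)*(sin(2) + 10*exp(2))/5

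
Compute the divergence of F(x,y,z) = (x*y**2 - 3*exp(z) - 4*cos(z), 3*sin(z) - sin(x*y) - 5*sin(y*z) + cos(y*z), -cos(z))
-x*cos(x*y) + y**2 - z*sin(y*z) - 5*z*cos(y*z) + sin(z)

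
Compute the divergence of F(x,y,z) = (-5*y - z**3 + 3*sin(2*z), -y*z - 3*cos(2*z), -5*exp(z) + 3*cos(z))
-z - 5*exp(z) - 3*sin(z)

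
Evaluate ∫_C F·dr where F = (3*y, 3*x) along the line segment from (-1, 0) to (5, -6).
-90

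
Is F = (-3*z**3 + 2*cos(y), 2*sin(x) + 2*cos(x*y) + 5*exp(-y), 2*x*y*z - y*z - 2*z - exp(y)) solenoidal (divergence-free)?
No, ∇·F = 2*x*y - 2*x*sin(x*y) - y - 2 - 5*exp(-y)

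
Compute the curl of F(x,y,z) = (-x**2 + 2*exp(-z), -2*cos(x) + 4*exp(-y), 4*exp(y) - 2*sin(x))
(4*exp(y), 2*cos(x) - 2*exp(-z), 2*sin(x))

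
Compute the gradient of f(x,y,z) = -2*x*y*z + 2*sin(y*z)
(-2*y*z, 2*z*(-x + cos(y*z)), 2*y*(-x + cos(y*z)))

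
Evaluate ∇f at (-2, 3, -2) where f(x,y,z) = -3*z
(0, 0, -3)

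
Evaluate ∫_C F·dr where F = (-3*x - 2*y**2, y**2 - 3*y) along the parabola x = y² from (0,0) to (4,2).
-130/3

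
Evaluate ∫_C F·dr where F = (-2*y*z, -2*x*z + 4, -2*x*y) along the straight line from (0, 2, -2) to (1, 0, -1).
-8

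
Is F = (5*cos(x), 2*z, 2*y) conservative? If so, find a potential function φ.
Yes, F is conservative. φ = 2*y*z + 5*sin(x)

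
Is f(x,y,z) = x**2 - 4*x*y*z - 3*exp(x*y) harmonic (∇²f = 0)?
No, ∇²f = -3*x**2*exp(x*y) - 3*y**2*exp(x*y) + 2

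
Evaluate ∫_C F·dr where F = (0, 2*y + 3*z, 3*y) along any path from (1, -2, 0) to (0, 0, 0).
-4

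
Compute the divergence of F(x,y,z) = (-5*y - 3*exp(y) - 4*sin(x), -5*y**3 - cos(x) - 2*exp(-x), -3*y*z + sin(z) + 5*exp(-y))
-15*y**2 - 3*y - 4*cos(x) + cos(z)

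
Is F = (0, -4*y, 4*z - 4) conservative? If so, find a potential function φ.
Yes, F is conservative. φ = -2*y**2 + 2*z**2 - 4*z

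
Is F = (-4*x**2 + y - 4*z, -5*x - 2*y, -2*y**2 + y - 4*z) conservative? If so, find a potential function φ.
No, ∇×F = (1 - 4*y, -4, -6) ≠ 0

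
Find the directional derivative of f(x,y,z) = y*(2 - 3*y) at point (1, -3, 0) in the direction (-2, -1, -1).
-10*sqrt(6)/3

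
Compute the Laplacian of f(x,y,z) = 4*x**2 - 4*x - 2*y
8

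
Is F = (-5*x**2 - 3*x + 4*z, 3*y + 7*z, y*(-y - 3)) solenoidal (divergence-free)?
No, ∇·F = -10*x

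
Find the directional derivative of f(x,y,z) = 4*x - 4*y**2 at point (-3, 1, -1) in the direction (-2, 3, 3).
-16*sqrt(22)/11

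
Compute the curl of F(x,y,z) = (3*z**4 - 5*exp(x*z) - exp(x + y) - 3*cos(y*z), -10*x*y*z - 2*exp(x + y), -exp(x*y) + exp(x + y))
(10*x*y - x*exp(x*y) + exp(x + y), -5*x*exp(x*z) + y*exp(x*y) + 3*y*sin(y*z) + 12*z**3 - exp(x + y), -10*y*z - 3*z*sin(y*z) - exp(x + y))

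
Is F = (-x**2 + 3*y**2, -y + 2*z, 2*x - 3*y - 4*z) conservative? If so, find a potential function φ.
No, ∇×F = (-5, -2, -6*y) ≠ 0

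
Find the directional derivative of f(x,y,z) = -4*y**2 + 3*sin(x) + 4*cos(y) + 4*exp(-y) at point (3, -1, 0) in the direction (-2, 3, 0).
6*sqrt(13)*(-2*E - cos(3) + 2*sin(1) + 4)/13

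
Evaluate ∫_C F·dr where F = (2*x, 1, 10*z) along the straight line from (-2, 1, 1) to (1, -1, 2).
10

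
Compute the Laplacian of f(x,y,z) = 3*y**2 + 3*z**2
12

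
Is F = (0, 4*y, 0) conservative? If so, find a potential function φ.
Yes, F is conservative. φ = 2*y**2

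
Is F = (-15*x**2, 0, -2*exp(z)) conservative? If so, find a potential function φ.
Yes, F is conservative. φ = -5*x**3 - 2*exp(z)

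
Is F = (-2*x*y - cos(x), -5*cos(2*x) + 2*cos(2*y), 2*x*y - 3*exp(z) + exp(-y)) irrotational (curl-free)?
No, ∇×F = (2*x - exp(-y), -2*y, 2*x + 10*sin(2*x))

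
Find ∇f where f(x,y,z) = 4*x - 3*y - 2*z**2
(4, -3, -4*z)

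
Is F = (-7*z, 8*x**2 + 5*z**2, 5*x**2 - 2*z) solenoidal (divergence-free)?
No, ∇·F = -2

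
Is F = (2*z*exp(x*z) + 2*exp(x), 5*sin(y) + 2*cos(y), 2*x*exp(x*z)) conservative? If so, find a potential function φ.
Yes, F is conservative. φ = 2*exp(x) + 2*exp(x*z) + 2*sin(y) - 5*cos(y)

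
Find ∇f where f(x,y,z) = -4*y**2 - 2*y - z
(0, -8*y - 2, -1)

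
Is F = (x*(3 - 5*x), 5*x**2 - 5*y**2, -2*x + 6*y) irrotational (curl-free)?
No, ∇×F = (6, 2, 10*x)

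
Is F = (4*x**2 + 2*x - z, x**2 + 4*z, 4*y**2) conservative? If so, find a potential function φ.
No, ∇×F = (8*y - 4, -1, 2*x) ≠ 0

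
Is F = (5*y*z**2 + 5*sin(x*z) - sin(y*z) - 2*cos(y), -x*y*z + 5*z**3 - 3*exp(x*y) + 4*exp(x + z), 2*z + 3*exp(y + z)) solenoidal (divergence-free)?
No, ∇·F = -x*z - 3*x*exp(x*y) + 5*z*cos(x*z) + 3*exp(y + z) + 2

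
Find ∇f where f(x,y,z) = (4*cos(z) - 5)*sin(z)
(0, 0, -5*cos(z) + 4*cos(2*z))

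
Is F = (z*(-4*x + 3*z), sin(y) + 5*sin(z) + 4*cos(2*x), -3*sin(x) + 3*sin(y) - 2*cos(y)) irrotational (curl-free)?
No, ∇×F = (2*sin(y) + 3*cos(y) - 5*cos(z), -4*x + 6*z + 3*cos(x), -8*sin(2*x))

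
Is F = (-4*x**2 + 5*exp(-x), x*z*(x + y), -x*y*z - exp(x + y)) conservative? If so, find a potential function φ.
No, ∇×F = (-x*z - x*(x + y) - exp(x + y), y*z + exp(x + y), z*(2*x + y)) ≠ 0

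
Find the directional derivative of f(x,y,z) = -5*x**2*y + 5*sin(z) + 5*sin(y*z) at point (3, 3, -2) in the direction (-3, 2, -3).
5*sqrt(22)*(-13*cos(6) - 3*cos(2) + 36)/22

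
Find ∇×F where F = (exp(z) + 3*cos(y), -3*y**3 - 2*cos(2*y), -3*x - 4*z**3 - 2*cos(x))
(0, exp(z) - 2*sin(x) + 3, 3*sin(y))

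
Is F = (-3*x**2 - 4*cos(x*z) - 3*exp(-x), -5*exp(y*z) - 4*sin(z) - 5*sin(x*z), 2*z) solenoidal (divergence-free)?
No, ∇·F = -6*x - 5*z*exp(y*z) + 4*z*sin(x*z) + 2 + 3*exp(-x)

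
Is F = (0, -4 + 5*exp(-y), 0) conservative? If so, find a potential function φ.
Yes, F is conservative. φ = -4*y - 5*exp(-y)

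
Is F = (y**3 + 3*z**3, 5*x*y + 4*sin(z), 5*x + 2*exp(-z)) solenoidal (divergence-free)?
No, ∇·F = 5*x - 2*exp(-z)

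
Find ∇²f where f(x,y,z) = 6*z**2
12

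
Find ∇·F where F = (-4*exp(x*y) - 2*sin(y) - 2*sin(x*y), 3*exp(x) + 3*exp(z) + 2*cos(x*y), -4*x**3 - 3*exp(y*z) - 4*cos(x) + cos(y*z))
-2*x*sin(x*y) - 4*y*exp(x*y) - 3*y*exp(y*z) - y*sin(y*z) - 2*y*cos(x*y)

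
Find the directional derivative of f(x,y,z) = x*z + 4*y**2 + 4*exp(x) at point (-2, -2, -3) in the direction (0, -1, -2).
4*sqrt(5)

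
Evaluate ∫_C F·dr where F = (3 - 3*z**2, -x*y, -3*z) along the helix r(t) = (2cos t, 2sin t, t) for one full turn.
-30*pi**2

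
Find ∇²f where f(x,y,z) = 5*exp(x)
5*exp(x)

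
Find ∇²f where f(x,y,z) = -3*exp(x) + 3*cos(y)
-3*exp(x) - 3*cos(y)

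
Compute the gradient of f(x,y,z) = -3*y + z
(0, -3, 1)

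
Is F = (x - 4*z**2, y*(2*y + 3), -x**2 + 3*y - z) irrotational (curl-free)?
No, ∇×F = (3, 2*x - 8*z, 0)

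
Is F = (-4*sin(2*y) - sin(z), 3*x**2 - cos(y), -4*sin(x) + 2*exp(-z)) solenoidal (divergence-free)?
No, ∇·F = sin(y) - 2*exp(-z)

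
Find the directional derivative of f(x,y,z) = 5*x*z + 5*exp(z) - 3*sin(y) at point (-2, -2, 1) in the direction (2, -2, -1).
-5*E/3 + 2*cos(2) + 20/3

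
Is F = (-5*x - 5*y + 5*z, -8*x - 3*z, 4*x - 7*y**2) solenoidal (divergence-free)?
No, ∇·F = -5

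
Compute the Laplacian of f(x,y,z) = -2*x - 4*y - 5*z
0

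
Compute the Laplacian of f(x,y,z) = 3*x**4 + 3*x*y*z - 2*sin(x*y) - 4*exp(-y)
2*x**2*sin(x*y) + 36*x**2 + 2*y**2*sin(x*y) - 4*exp(-y)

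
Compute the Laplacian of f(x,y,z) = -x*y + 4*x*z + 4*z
0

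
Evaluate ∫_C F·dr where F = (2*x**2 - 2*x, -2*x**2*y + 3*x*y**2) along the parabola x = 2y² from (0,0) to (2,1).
6/5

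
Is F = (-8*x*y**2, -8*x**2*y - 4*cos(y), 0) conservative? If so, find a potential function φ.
Yes, F is conservative. φ = -4*x**2*y**2 - 4*sin(y)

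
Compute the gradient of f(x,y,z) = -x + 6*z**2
(-1, 0, 12*z)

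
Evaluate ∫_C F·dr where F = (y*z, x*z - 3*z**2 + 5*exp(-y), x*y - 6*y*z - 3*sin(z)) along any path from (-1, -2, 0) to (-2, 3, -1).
-6 - 5*exp(-3) + 3*cos(1) + 5*exp(2)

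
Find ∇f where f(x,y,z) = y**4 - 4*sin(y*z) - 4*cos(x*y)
(4*y*sin(x*y), 4*x*sin(x*y) + 4*y**3 - 4*z*cos(y*z), -4*y*cos(y*z))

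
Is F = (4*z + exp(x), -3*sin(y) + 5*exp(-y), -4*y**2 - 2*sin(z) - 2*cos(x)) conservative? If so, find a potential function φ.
No, ∇×F = (-8*y, 4 - 2*sin(x), 0) ≠ 0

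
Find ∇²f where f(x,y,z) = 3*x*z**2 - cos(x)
6*x + cos(x)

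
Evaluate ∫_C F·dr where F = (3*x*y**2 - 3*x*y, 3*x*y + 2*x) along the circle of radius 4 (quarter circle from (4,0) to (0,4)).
-64 + 8*pi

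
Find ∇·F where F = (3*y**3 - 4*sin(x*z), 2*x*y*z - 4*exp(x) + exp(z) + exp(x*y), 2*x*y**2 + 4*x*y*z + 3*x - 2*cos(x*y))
4*x*y + 2*x*z + x*exp(x*y) - 4*z*cos(x*z)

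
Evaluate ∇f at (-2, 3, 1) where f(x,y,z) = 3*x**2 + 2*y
(-12, 2, 0)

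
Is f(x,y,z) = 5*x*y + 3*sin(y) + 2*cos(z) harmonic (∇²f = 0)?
No, ∇²f = -3*sin(y) - 2*cos(z)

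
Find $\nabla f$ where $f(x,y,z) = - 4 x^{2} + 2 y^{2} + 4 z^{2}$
(-8*x, 4*y, 8*z)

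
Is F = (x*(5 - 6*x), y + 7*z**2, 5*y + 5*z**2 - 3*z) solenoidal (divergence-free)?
No, ∇·F = -12*x + 10*z + 3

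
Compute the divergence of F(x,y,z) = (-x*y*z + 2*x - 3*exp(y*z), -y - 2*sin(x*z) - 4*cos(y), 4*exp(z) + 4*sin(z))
-y*z + 4*exp(z) + 4*sin(y) + 4*cos(z) + 1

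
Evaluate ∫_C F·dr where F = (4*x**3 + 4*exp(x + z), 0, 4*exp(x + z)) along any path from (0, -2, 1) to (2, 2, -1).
16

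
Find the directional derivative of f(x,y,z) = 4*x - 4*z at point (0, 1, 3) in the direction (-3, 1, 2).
-10*sqrt(14)/7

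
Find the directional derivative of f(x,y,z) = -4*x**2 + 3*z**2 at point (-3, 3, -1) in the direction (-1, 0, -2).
-12*sqrt(5)/5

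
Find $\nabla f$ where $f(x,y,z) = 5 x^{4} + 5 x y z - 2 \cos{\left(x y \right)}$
(20*x**3 + 5*y*z + 2*y*sin(x*y), x*(5*z + 2*sin(x*y)), 5*x*y)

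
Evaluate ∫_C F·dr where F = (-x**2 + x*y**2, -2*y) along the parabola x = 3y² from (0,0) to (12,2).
-388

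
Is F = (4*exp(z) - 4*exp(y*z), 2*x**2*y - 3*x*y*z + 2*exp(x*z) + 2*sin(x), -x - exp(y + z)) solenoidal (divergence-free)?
No, ∇·F = 2*x**2 - 3*x*z - exp(y + z)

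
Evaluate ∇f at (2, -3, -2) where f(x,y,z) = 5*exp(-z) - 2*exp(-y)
(0, 2*exp(3), -5*exp(2))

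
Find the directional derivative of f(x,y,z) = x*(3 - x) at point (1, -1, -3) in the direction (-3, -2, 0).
-3*sqrt(13)/13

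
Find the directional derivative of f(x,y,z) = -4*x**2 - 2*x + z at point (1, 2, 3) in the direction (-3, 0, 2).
32*sqrt(13)/13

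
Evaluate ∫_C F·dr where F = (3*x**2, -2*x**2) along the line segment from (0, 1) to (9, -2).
891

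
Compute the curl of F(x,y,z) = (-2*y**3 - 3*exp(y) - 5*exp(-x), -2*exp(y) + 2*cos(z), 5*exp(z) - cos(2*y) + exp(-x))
(2*sin(2*y) + 2*sin(z), exp(-x), 6*y**2 + 3*exp(y))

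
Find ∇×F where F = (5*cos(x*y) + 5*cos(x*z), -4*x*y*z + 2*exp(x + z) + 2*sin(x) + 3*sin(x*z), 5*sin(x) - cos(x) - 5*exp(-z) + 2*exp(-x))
(4*x*y - 3*x*cos(x*z) - 2*exp(x + z), -5*x*sin(x*z) - sin(x) - 5*cos(x) + 2*exp(-x), 5*x*sin(x*y) - 4*y*z + 3*z*cos(x*z) + 2*exp(x + z) + 2*cos(x))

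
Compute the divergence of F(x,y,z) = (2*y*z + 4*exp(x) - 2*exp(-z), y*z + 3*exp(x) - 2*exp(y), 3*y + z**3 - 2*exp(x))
3*z**2 + z + 4*exp(x) - 2*exp(y)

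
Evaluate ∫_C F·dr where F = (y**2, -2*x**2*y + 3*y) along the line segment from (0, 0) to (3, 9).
-162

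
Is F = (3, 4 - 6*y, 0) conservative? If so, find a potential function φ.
Yes, F is conservative. φ = 3*x - 3*y**2 + 4*y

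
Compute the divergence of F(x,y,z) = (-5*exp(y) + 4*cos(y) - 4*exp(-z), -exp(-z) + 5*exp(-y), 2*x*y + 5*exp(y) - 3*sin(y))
-5*exp(-y)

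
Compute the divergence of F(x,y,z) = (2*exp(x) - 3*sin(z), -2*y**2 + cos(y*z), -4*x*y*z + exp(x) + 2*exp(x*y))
-4*x*y - 4*y - z*sin(y*z) + 2*exp(x)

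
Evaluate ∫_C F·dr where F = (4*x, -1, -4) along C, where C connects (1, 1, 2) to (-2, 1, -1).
18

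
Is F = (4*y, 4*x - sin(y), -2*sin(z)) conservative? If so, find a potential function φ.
Yes, F is conservative. φ = 4*x*y + cos(y) + 2*cos(z)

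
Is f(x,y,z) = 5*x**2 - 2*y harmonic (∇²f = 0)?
No, ∇²f = 10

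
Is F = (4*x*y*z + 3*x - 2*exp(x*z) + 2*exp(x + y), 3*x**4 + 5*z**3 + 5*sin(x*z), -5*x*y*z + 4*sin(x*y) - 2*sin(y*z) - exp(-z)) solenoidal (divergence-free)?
No, ∇·F = -5*x*y + 4*y*z - 2*y*cos(y*z) - 2*z*exp(x*z) + 2*exp(x + y) + 3 + exp(-z)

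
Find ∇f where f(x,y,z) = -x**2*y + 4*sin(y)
(-2*x*y, -x**2 + 4*cos(y), 0)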